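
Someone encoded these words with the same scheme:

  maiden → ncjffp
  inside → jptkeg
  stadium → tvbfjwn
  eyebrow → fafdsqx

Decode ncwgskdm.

maverick

It's a Vigenère-style cipher with numeric key [1,2]: position i shifts by key[i mod 2].
Decoding ncwgskdm: n−1=m, c−2=a, w−1=v, g−2=e, s−1=r, k−2=i, d−1=c, m−2=k.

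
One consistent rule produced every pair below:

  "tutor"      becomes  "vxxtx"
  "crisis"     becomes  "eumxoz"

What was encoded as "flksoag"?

dignity

The shift increases by 1 at each position, starting from +2: 2, 3, 4, ….
Undoing it on flksoag: f−2=d, l−3=i, k−4=g, s−5=n, o−6=i, a−7=t, g−8=y.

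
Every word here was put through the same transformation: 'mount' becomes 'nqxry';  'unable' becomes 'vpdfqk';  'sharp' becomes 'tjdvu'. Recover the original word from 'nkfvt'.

In mount: m→n is +1, o→q is +2, u→x is +3, n→r is +4 — the shift increases by 1 each position. The shift increases by 1 at each position, starting from +1: 1, 2, 3, ….
Undoing it on nkfvt: n−1=m, k−2=i, f−3=c, v−4=r, t−5=o.

micro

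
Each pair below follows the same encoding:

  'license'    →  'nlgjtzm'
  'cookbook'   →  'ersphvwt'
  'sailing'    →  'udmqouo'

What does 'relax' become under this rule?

Letter i (0-indexed) is shifted by i+2, so successive shifts are 2, 3, 4, ….
On relax: r+2=t, e+3=h, l+4=p, a+5=f, x+6=d.

thpfd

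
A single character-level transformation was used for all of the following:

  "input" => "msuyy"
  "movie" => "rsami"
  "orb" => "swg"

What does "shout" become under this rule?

The shift depends on letter class: consonant n→s is +5, but vowel i→m is +4. The rule splits by letter class: vowels +4, consonants +5.
On shout: s(cons)+5=x, h(cons)+5=m, o(vowel)+4=s, u(vowel)+4=y, t(cons)+5=y.

xmsyy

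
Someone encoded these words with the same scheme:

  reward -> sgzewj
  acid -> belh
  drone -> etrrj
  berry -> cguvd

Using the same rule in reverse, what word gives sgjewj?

In reward: r→s is +1, e→g is +2, w→z is +3, a→e is +4 — the shift increases by 1 each position. Letter i (0-indexed) is shifted by i+1, so successive shifts are 1, 2, 3, ….
Undoing it on sgjewj: s−1=r, g−2=e, j−3=g, e−4=a, w−5=r, j−6=d.

regard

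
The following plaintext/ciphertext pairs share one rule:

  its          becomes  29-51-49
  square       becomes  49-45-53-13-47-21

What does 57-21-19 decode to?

wed

i(#9)→29 and t(#20)→51: differences scale by 2, so n = 2·pos + 11. Each letter becomes 2×(its alphabet position, a=1..z=26) + 11.
Decoding 57-21-19: 57→(57−11)÷2=23=w, 21→(21−11)÷2=5=e, 19→(19−11)÷2=4=d.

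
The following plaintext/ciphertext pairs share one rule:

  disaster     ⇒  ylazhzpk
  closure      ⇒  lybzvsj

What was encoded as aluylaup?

internet

The output letters match the input read backwards, each shifted +7: disaster reversed is retsasid. Two steps: reverse the string, then apply a Caesar shift of +7.
Decoding aluylaup: shift back: a−7=t, l−7=e, u−7=n, y−7=r, l−7=e, a−7=t, u−7=n, p−7=i → tenretni; then reverse → internet.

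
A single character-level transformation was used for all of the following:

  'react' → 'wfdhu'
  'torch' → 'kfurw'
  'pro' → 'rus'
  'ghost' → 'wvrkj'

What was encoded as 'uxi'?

The output letters match the input read backwards, each shifted +3: react reversed is tcaer. Two steps: reverse the string, then apply a Caesar shift of +3.
Decoding uxi: shift back: u−3=r, x−3=u, i−3=f → ruf; then reverse → fur.

fur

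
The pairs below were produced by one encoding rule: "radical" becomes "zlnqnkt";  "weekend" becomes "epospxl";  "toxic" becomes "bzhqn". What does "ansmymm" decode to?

science

Shifts by position in radical: pos 0: r→z (+8), pos 1: a→l (+11), pos 2: d→n (+10), pos 3: i→q (+8), pos 4: c→n (+11), pos 5: a→k (+10) — repeating every 3. The shifts repeat in a cycle of length 3: positions 0,1,… shift by +8, +11, +10, then the pattern repeats.
Decoding ansmymm: a−8=s, n−11=c, s−10=i, m−8=e, y−11=n, m−10=c, m−8=e.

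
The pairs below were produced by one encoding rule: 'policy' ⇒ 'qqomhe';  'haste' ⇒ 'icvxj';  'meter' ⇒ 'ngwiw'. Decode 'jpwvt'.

In policy: p→q is +1, o→q is +2, l→o is +3, i→m is +4 — the shift increases by 1 each position. Letter i (0-indexed) is shifted by i+1, so successive shifts are 1, 2, 3, ….
Undoing it on jpwvt: j−1=i, p−2=n, w−3=t, v−4=r, t−5=o.

intro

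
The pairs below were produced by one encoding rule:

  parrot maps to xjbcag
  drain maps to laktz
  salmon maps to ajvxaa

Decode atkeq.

In parrot: p→x is +8, a→j is +9, r→b is +10, r→c is +11 — the shift increases by 1 each position. The shift increases by 1 at each position, starting from +8: 8, 9, 10, ….
Reversing it on atkeq: a−8=s, t−9=k, k−10=a, e−11=t, q−12=e.

skate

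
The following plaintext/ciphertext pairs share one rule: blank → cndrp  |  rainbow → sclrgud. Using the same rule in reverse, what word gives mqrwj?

Each letter shifts forward by (position + 1), i.e. 1, 2, 3, … — the shift grows by one for each successive letter.
Decoding mqrwj: m−1=l, q−2=o, r−3=o, w−4=s, j−5=e.

loose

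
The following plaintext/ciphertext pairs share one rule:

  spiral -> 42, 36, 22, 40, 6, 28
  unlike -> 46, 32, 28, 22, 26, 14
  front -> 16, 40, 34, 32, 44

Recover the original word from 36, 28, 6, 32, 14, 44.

s(#19)→42 and p(#16)→36: differences scale by 2, so n = 2·pos + 4. The formula is n = 2×(alphabet index, a=1) + 4.
Decoding 36, 28, 6, 32, 14, 44: 36→(36−4)÷2=16=p, 28→(28−4)÷2=12=l, 6→(6−4)÷2=1=a, 32→(32−4)÷2=14=n, 14→(14−4)÷2=5=e, 44→(44−4)÷2=20=t.

planet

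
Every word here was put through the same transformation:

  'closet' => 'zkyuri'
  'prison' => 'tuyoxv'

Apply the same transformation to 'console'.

Read the word backwards and shift each letter +6.
On console: reverse → elosnoc; then shift: e+6=k, l+6=r, o+6=u, s+6=y, n+6=t, o+6=u, c+6=i.

kruytui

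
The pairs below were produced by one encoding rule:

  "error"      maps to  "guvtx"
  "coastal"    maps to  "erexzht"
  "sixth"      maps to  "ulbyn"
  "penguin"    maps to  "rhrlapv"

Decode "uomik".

In error: e→g is +2, r→u is +3, r→v is +4, o→t is +5 — the shift increases by 1 each position. Each letter shifts forward by (position + 2), i.e. 2, 3, 4, … — the shift grows by one for each successive letter.
Undoing it on uomik: u−2=s, o−3=l, m−4=i, i−5=d, k−6=e.

slide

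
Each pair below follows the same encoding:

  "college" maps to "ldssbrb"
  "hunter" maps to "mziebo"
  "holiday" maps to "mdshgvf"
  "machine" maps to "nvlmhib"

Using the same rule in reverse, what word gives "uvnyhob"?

This is an affine cipher: with a=0,…,z=25, each position x becomes (21x+21) mod 26.
Decoding uvnyhob: u(20)→5·(20−21)≡21=v; v(21)→5·(21−21)≡0=a; n(13)→5·(13−21)≡12=m; y(24)→5·(24−21)≡15=p; h(7)→5·(7−21)≡8=i; o(14)→5·(14−21)≡17=r; b(1)→5·(1−21)≡4=e (all mod 26).

vampire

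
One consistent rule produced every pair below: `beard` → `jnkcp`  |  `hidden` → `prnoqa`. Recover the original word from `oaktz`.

grain

In beard: b→j is +8, e→n is +9, a→k is +10, r→c is +11 — the shift increases by 1 each position. Each letter shifts forward by (position + 8), i.e. 8, 9, 10, … — the shift grows by one for each successive letter.
Reversing it on oaktz: o−8=g, a−9=r, k−10=a, t−11=i, z−12=n.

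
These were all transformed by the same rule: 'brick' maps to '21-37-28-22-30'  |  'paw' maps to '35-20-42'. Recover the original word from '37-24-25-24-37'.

refer

b is letter #2 and maps to 21: an offset of 19. Letters become their 1-based position plus 19 (so a→20, b→21, …).
Undoing it on 37-24-25-24-37: 37→(37−19)÷1=18=r, 24→(24−19)÷1=5=e, 25→(25−19)÷1=6=f, 24→(24−19)÷1=5=e, 37→(37−19)÷1=18=r.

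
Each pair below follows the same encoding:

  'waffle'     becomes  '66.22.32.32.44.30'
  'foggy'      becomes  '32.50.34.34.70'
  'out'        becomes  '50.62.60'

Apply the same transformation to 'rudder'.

56.62.28.28.30.56

With a=1..z=26, the number is 2·pos + 20.
For rudder: r=18→56, u=21→62, d=4→28, d=4→28, e=5→30, r=18→56.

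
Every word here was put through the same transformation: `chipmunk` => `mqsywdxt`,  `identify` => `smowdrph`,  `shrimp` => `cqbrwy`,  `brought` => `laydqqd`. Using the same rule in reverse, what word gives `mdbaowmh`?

Shifts by position in chipmunk: pos 0: c→m (+10), pos 1: h→q (+9), pos 2: i→s (+10), pos 3: p→y (+9) — repeating every 2. It's a Vigenère-style cipher with numeric key [10,9]: position i shifts by key[i mod 2].
Reversing it on mdbaowmh: m−10=c, d−9=u, b−10=r, a−9=r, o−10=e, w−9=n, m−10=c, h−9=y.

currency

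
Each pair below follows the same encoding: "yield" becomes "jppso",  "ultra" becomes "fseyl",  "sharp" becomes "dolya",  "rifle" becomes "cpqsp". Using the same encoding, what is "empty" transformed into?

ptaaj

It's a Vigenère-style cipher with numeric key [11,7]: position i shifts by key[i mod 2].
On empty: e+11=p, m+7=t, p+11=a, t+7=a, y+11=j.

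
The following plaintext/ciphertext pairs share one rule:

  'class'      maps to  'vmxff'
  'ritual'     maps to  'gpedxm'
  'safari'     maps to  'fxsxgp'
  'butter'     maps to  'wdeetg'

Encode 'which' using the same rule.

Treating letters as 0–25, the rule is x ↦ 25x + 23 (mod 26).
For which: w(22)→25·22+23≡1=b; h(7)→25·7+23≡16=q; i(8)→25·8+23≡15=p; c(2)→25·2+23≡21=v; h(7)→25·7+23≡16=q (all mod 26).

bqpvq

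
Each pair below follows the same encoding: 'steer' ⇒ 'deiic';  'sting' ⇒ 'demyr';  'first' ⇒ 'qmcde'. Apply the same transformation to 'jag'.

uer

Vowels shift forward by 4 and consonants shift forward by 11.
For jag: j(cons)+11=u, a(vowel)+4=e, g(cons)+11=r.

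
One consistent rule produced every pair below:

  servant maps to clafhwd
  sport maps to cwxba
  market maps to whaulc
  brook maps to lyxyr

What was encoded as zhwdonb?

Shifts by position in servant: pos 0: s→c (+10), pos 1: e→l (+7), pos 2: r→a (+9), pos 3: v→f (+10), pos 4: a→h (+7), pos 5: n→w (+9) — repeating every 3. The shifts repeat in a cycle of length 3: positions 0,1,… shift by +10, +7, +9, then the pattern repeats.
Undoing it on zhwdonb: z−10=p, h−7=a, w−9=n, d−10=t, o−7=h, n−9=e, b−10=r.

panther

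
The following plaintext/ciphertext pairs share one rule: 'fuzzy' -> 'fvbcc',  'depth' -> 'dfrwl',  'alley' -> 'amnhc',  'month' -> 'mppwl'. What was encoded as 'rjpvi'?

Letter i (0-indexed) is shifted by i+0, so successive shifts are 0, 1, 2, ….
Undoing it on rjpvi: r−0=r, j−1=i, p−2=n, v−3=s, i−4=e.

rinse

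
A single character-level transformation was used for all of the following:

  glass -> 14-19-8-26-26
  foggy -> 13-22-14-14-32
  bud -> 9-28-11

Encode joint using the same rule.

17-22-16-21-27

g is letter #7 and maps to 14: an offset of 7. Letters become their 1-based position plus 7 (so a→8, b→9, …).
For joint: j=10→17, o=15→22, i=9→16, n=14→21, t=20→27.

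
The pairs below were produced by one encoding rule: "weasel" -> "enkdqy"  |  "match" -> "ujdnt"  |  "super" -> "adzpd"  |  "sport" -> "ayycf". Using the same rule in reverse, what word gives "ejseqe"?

waiter

In weasel: w→e is +8, e→n is +9, a→k is +10, s→d is +11 — the shift increases by 1 each position. Each letter shifts forward by (position + 8), i.e. 8, 9, 10, … — the shift grows by one for each successive letter.
Undoing it on ejseqe: e−8=w, j−9=a, s−10=i, e−11=t, q−12=e, e−13=r.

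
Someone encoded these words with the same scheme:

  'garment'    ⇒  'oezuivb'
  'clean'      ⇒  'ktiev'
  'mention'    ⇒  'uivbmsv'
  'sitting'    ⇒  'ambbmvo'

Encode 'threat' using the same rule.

bpzieb

The shift depends on letter class: consonant g→o is +8, but vowel a→e is +4. The rule splits by letter class: vowels +4, consonants +8.
For threat: t(cons)+8=b, h(cons)+8=p, r(cons)+8=z, e(vowel)+4=i, a(vowel)+4=e, t(cons)+8=b.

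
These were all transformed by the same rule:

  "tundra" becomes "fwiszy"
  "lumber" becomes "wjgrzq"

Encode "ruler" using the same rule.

wjqzw

The output letters match the input read backwards, each shifted +5: tundra reversed is ardnut. Read the word backwards and shift each letter +5.
For ruler: reverse → relur; then shift: r+5=w, e+5=j, l+5=q, u+5=z, r+5=w.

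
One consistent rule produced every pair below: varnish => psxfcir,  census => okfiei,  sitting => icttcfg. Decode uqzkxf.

modern

v(21)→p(15) and a(0)→s(18) fit y≡11x+18 (mod 26); the inverse of 11 mod 26 is 19. Treating letters as 0–25, the rule is x ↦ 11x + 18 (mod 26).
Undoing it on uqzkxf: u(20)→19·(20−18)≡12=m; q(16)→19·(16−18)≡14=o; z(25)→19·(25−18)≡3=d; k(10)→19·(10−18)≡4=e; x(23)→19·(23−18)≡17=r; f(5)→19·(5−18)≡13=n (all mod 26).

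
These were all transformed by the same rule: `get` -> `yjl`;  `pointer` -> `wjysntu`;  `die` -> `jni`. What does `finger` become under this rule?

wjlsnk

The output letters match the input read backwards, each shifted +5: get reversed is teg. Two steps: reverse the string, then apply a Caesar shift of +5.
On finger: reverse → regnif; then shift: r+5=w, e+5=j, g+5=l, n+5=s, i+5=n, f+5=k.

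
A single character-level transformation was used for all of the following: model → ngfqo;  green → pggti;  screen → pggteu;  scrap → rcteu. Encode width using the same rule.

jvfky

Two steps: reverse the string, then apply a Caesar shift of +2.
Applying it to width: reverse → htdiw; then shift: h+2=j, t+2=v, d+2=f, i+2=k, w+2=y.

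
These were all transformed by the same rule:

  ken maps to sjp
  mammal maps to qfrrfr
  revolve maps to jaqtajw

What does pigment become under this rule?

ysjrlnu

Read the word backwards and shift each letter +5.
Applying it to pigment: reverse → tnemgip; then shift: t+5=y, n+5=s, e+5=j, m+5=r, g+5=l, i+5=n, p+5=u.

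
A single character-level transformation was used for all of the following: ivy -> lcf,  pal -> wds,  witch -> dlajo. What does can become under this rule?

jdu

The shift depends on letter class: consonant v→c is +7, but vowel i→l is +3. Two shifts are in play — +3 for a/e/i/o/u, +7 for every other letter.
On can: c(cons)+7=j, a(vowel)+3=d, n(cons)+7=u.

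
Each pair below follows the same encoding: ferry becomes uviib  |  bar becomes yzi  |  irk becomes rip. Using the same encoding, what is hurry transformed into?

Each pair mirrors across the alphabet (f↔u, e↔v, r↔i): positions sum to 25. This is the alphabet-reversal cipher (Atbash): a becomes z, b becomes y, etc.
Applying it to hurry: h↔s, u↔f, r↔i, r↔i, y↔b.

sfiib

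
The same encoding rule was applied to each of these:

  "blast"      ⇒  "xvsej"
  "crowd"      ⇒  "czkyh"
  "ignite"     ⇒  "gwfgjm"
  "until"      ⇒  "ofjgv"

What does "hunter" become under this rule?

bofjmz

b(1)→x(23) and l(11)→v(21) fit y≡5x+18 (mod 26); the inverse of 5 mod 26 is 21. Treating letters as 0–25, the rule is x ↦ 5x + 18 (mod 26).
For hunter: h(7)→5·7+18≡1=b; u(20)→5·20+18≡14=o; n(13)→5·13+18≡5=f; t(19)→5·19+18≡9=j; e(4)→5·4+18≡12=m; r(17)→5·17+18≡25=z (all mod 26).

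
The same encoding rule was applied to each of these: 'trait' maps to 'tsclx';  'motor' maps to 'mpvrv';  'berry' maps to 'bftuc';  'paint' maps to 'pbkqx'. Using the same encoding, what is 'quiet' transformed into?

qvkhx

The shift increases by 1 at each position, starting from +0: 0, 1, 2, ….
For quiet: q+0=q, u+1=v, i+2=k, e+3=h, t+4=x.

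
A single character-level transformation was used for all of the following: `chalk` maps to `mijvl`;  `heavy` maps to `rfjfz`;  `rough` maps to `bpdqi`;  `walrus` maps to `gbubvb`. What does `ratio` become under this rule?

Shifts by position in chalk: pos 0: c→m (+10), pos 1: h→i (+1), pos 2: a→j (+9), pos 3: l→v (+10), pos 4: k→l (+1) — repeating every 3. A repeating key of period 3 is used — shifts +10, +1, +9 over and over.
Applying it to ratio: r+10=b, a+1=b, t+9=c, i+10=s, o+1=p.

bbcsp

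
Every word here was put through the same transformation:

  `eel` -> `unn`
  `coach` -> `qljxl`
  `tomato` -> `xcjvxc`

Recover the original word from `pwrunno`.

feeling

Read the word backwards and shift each letter +9.
Undoing it on pwrunno: shift back: p−9=g, w−9=n, r−9=i, u−9=l, n−9=e, n−9=e, o−9=f → gnileef; then reverse → feeling.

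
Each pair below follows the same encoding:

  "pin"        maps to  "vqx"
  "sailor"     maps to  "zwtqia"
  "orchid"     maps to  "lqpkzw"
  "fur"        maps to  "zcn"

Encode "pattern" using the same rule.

vzmbbix

The word is reversed, then every letter is shifted forward by 8.
Applying it to pattern: reverse → nrettap; then shift: n+8=v, r+8=z, e+8=m, t+8=b, t+8=b, a+8=i, p+8=x.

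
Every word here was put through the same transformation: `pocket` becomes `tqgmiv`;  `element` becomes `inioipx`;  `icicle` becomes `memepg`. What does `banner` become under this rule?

It's a Vigenère-style cipher with numeric key [4,2]: position i shifts by key[i mod 2].
On banner: b+4=f, a+2=c, n+4=r, n+2=p, e+4=i, r+2=t.

fcrpit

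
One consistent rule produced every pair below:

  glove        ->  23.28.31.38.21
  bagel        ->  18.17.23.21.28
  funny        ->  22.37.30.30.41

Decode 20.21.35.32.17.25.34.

despair

g is letter #7 and maps to 23: an offset of 16. The number is (letter's place in the alphabet, a=1) + 16.
Reversing it on 20.21.35.32.17.25.34: 20→(20−16)÷1=4=d, 21→(21−16)÷1=5=e, 35→(35−16)÷1=19=s, 32→(32−16)÷1=16=p, 17→(17−16)÷1=1=a, 25→(25−16)÷1=9=i, 34→(34−16)÷1=18=r.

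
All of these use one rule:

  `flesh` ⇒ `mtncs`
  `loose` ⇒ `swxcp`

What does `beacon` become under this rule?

imjmzz

In flesh: f→m is +7, l→t is +8, e→n is +9, s→c is +10 — the shift increases by 1 each position. Letter i (0-indexed) is shifted by i+7, so successive shifts are 7, 8, 9, ….
On beacon: b+7=i, e+8=m, a+9=j, c+10=m, o+11=z, n+12=z.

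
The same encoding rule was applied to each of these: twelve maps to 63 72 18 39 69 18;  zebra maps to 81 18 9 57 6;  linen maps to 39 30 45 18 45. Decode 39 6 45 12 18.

With a=1..z=26, the number is 3·pos + 3.
Reversing it on 39 6 45 12 18: 39→(39−3)÷3=12=l, 6→(6−3)÷3=1=a, 45→(45−3)÷3=14=n, 12→(12−3)÷3=3=c, 18→(18−3)÷3=5=e.

lance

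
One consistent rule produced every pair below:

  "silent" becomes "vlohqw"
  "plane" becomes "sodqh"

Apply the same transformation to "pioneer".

It's a constant shift of +3 (ROT3).
For pioneer: p+3=s, i+3=l, o+3=r, n+3=q, e+3=h, e+3=h, r+3=u.

slrqhhu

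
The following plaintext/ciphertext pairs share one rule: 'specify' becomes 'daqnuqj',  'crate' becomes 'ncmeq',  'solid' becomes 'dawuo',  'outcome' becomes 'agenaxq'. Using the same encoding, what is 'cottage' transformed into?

The shift depends on letter class: consonant s→d is +11, but vowel e→q is +12. The rule splits by letter class: vowels +12, consonants +11.
For cottage: c(cons)+11=n, o(vowel)+12=a, t(cons)+11=e, t(cons)+11=e, a(vowel)+12=m, g(cons)+11=r, e(vowel)+12=q.

naeemrq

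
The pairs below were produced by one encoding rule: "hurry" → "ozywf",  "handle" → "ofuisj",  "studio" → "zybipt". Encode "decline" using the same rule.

Shifts by position in hurry: pos 0: h→o (+7), pos 1: u→z (+5), pos 2: r→y (+7), pos 3: r→w (+5) — repeating every 2. It's a Vigenère-style cipher with numeric key [7,5]: position i shifts by key[i mod 2].
For decline: d+7=k, e+5=j, c+7=j, l+5=q, i+7=p, n+5=s, e+7=l.

kjjqpsl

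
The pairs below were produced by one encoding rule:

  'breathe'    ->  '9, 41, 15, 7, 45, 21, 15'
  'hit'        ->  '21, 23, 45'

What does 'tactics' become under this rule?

b(#2)→9 and r(#18)→41: differences scale by 2, so n = 2·pos + 5. With a=1..z=26, the number is 2·pos + 5.
For tactics: t=20→45, a=1→7, c=3→11, t=20→45, i=9→23, c=3→11, s=19→43.

45, 7, 11, 45, 23, 11, 43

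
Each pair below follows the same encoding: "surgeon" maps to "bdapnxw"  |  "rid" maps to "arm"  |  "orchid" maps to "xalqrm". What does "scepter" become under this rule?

Compare letters: s→b is +9, u→d is +9, r→a is +9 — a constant shift. This is a Caesar cipher with shift 9.
For scepter: s+9=b, c+9=l, e+9=n, p+9=y, t+9=c, e+9=n, r+9=a.

blnycna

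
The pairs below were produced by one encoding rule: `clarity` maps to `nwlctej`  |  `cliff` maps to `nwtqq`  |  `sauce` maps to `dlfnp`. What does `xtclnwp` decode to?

Compare letters: c→n is +11, l→w is +11, a→l is +11 — a constant shift. It's a constant shift of +11 (ROT11).
Reversing it on xtclnwp: x−11=m, t−11=i, c−11=r, l−11=a, n−11=c, w−11=l, p−11=e.

miracle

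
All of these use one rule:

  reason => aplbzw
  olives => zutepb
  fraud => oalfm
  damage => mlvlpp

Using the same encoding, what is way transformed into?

Two shifts are in play — +11 for a/e/i/o/u, +9 for every other letter.
Applying it to way: w(cons)+9=f, a(vowel)+11=l, y(cons)+9=h.

flh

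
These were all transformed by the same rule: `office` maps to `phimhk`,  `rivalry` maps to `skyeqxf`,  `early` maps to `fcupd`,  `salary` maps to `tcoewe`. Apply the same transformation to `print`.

qtlry

In office: o→p is +1, f→h is +2, f→i is +3, i→m is +4 — the shift increases by 1 each position. Each letter shifts forward by (position + 1), i.e. 1, 2, 3, … — the shift grows by one for each successive letter.
Applying it to print: p+1=q, r+2=t, i+3=l, n+4=r, t+5=y.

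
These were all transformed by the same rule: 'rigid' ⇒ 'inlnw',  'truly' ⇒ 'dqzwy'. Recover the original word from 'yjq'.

let

The output letters match the input read backwards, each shifted +5: rigid reversed is digir. Read the word backwards and shift each letter +5.
Undoing it on yjq: shift back: y−5=t, j−5=e, q−5=l → tel; then reverse → let.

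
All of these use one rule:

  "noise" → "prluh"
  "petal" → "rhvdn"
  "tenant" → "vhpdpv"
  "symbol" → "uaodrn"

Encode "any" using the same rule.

The shift depends on letter class: consonant n→p is +2, but vowel o→r is +3. Vowels shift forward by 3 and consonants shift forward by 2.
For any: a(vowel)+3=d, n(cons)+2=p, y(cons)+2=a.

dpa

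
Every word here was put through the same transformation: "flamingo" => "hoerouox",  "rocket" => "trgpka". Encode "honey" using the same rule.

Letter i (0-indexed) is shifted by i+2, so successive shifts are 2, 3, 4, ….
On honey: h+2=j, o+3=r, n+4=r, e+5=j, y+6=e.

jrrje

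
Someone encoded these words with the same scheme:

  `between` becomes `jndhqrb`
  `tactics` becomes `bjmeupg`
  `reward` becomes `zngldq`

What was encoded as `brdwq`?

title

In between: b→j is +8, e→n is +9, t→d is +10, w→h is +11 — the shift increases by 1 each position. The shift increases by 1 at each position, starting from +8: 8, 9, 10, ….
Undoing it on brdwq: b−8=t, r−9=i, d−10=t, w−11=l, q−12=e.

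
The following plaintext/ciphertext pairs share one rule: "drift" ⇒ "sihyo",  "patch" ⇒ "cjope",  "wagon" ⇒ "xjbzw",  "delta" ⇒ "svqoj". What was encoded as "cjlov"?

d(3)→s(18) and r(17)→i(8) fit y≡3x+9 (mod 26); the inverse of 3 mod 26 is 9. Each letter's alphabet position (a=0..z=25) is mapped through 3·x+9 mod 26 — an affine cipher.
Decoding cjlov: c(2)→9·(2−9)≡15=p; j(9)→9·(9−9)≡0=a; l(11)→9·(11−9)≡18=s; o(14)→9·(14−9)≡19=t; v(21)→9·(21−9)≡4=e (all mod 26).

paste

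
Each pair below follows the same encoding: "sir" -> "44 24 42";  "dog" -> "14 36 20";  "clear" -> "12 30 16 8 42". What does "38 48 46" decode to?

put

s(#19)→44 and i(#9)→24: differences scale by 2, so n = 2·pos + 6. Each letter becomes 2×(its alphabet position, a=1..z=26) + 6.
Undoing it on 38 48 46: 38→(38−6)÷2=16=p, 48→(48−6)÷2=21=u, 46→(46−6)÷2=20=t.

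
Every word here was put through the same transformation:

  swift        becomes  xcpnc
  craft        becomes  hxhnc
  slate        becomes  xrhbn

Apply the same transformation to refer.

wkmma

In swift: s→x is +5, w→c is +6, i→p is +7, f→n is +8 — the shift increases by 1 each position. Each letter shifts forward by (position + 5), i.e. 5, 6, 7, … — the shift grows by one for each successive letter.
For refer: r+5=w, e+6=k, f+7=m, e+8=m, r+9=a.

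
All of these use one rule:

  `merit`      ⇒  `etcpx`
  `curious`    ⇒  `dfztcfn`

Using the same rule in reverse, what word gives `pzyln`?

Read the word backwards and shift each letter +11.
Decoding pzyln: shift back: p−11=e, z−11=o, y−11=n, l−11=a, n−11=c → eonac; then reverse → canoe.

canoe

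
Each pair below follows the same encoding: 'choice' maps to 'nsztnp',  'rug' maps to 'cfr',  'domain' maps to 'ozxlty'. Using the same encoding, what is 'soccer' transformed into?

Compare letters: c→n is +11, h→s is +11, o→z is +11 — a constant shift. Each letter is shifted forward by 11 in the alphabet (a Caesar shift of +11).
For soccer: s+11=d, o+11=z, c+11=n, c+11=n, e+11=p, r+11=c.

dznnpc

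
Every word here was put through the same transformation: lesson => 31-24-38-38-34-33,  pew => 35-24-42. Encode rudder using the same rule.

l is letter #12 and maps to 31: an offset of 19. Each letter is replaced by its alphabet position (a=1..z=26) + 19.
On rudder: r=18→37, u=21→40, d=4→23, d=4→23, e=5→24, r=18→37.

37-40-23-23-24-37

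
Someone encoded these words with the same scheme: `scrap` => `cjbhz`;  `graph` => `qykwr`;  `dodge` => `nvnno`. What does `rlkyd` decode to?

Shifts by position in scrap: pos 0: s→c (+10), pos 1: c→j (+7), pos 2: r→b (+10), pos 3: a→h (+7) — repeating every 2. The shifts repeat in a cycle of length 2: positions 0,1,… shift by +10, +7, then the pattern repeats.
Decoding rlkyd: r−10=h, l−7=e, k−10=a, y−7=r, d−10=t.

heart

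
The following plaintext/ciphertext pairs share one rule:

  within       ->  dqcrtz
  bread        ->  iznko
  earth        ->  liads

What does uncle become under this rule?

In within: w→d is +7, i→q is +8, t→c is +9, h→r is +10 — the shift increases by 1 each position. The shift increases by 1 at each position, starting from +7: 7, 8, 9, ….
Applying it to uncle: u+7=b, n+8=v, c+9=l, l+10=v, e+11=p.

bvlvp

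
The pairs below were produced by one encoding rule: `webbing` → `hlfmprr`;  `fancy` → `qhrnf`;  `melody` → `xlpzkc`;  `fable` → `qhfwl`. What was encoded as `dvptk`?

solid

Shifts by position in webbing: pos 0: w→h (+11), pos 1: e→l (+7), pos 2: b→f (+4), pos 3: b→m (+11), pos 4: i→p (+7), pos 5: n→r (+4) — repeating every 3. It's a Vigenère-style cipher with numeric key [11,7,4]: position i shifts by key[i mod 3].
Decoding dvptk: d−11=s, v−7=o, p−4=l, t−11=i, k−7=d.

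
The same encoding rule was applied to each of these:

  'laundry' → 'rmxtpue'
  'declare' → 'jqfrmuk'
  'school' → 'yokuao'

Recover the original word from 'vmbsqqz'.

Shifts by position in laundry: pos 0: l→r (+6), pos 1: a→m (+12), pos 2: u→x (+3), pos 3: n→t (+6), pos 4: d→p (+12), pos 5: r→u (+3) — repeating every 3. The shifts repeat in a cycle of length 3: positions 0,1,… shift by +6, +12, +3, then the pattern repeats.
Undoing it on vmbsqqz: v−6=p, m−12=a, b−3=y, s−6=m, q−12=e, q−3=n, z−6=t.

payment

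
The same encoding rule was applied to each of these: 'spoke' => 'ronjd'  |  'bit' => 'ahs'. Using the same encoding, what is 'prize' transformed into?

oqhyd

Compare letters: s→r is +25, p→o is +25, o→n is +25 — a constant shift. Every letter moves 25 places later in the alphabet, wrapping around z→a.
Applying it to prize: p+25=o, r+25=q, i+25=h, z+25=y, e+25=d.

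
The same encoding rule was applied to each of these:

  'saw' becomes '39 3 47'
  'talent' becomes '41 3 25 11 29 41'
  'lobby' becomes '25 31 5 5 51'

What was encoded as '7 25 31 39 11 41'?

closet

s(#19)→39 and a(#1)→3: differences scale by 2, so n = 2·pos + 1. With a=1..z=26, the number is 2·pos + 1.
Undoing it on 7 25 31 39 11 41: 7→(7−1)÷2=3=c, 25→(25−1)÷2=12=l, 31→(31−1)÷2=15=o, 39→(39−1)÷2=19=s, 11→(11−1)÷2=5=e, 41→(41−1)÷2=20=t.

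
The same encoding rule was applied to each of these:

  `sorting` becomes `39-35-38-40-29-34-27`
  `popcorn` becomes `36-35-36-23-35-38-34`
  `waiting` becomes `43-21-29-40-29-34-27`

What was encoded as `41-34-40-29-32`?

until

s is letter #19 and maps to 39: an offset of 20. The number is (letter's place in the alphabet, a=1) + 20.
Decoding 41-34-40-29-32: 41→(41−20)÷1=21=u, 34→(34−20)÷1=14=n, 40→(40−20)÷1=20=t, 29→(29−20)÷1=9=i, 32→(32−20)÷1=12=l.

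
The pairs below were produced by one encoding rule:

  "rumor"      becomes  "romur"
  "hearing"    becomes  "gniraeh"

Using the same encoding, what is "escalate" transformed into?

The output letters match the input read backwards: rumor reversed is romur. It's just the letters in reverse order.
For escalate: reverse → etalacse.

etalacse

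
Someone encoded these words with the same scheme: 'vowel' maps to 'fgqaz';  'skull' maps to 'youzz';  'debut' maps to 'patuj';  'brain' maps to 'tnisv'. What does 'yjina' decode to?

stare

v(21)→f(5) and o(14)→g(6) fit y≡11x+8 (mod 26); the inverse of 11 mod 26 is 19. Each letter's alphabet position (a=0..z=25) is mapped through 11·x+8 mod 26 — an affine cipher.
Decoding yjina: y(24)→19·(24−8)≡18=s; j(9)→19·(9−8)≡19=t; i(8)→19·(8−8)≡0=a; n(13)→19·(13−8)≡17=r; a(0)→19·(0−8)≡4=e (all mod 26).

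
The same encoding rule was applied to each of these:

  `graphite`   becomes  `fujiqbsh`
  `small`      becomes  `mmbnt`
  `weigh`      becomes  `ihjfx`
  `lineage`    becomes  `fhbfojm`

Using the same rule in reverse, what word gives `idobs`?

ranch

The output letters match the input read backwards, each shifted +1: graphite reversed is etihparg. Two steps: reverse the string, then apply a Caesar shift of +1.
Reversing it on idobs: shift back: i−1=h, d−1=c, o−1=n, b−1=a, s−1=r → hcnar; then reverse → ranch.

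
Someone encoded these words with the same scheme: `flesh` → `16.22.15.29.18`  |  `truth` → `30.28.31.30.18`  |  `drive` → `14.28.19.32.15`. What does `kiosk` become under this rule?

21.19.25.29.21

f is letter #6 and maps to 16: an offset of 10. Letters become their 1-based position plus 10 (so a→11, b→12, …).
For kiosk: k=11→21, i=9→19, o=15→25, s=19→29, k=11→21.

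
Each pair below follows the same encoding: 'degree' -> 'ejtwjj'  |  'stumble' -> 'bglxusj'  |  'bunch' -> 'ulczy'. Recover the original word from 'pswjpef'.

d(3)→e(4) and e(4)→j(9) fit y≡5x+15 (mod 26); the inverse of 5 mod 26 is 21. This is an affine cipher: with a=0,…,z=25, each position x becomes (5x+15) mod 26.
Decoding pswjpef: p(15)→21·(15−15)≡0=a; s(18)→21·(18−15)≡11=l; w(22)→21·(22−15)≡17=r; j(9)→21·(9−15)≡4=e; p(15)→21·(15−15)≡0=a; e(4)→21·(4−15)≡3=d; f(5)→21·(5−15)≡24=y (all mod 26).

already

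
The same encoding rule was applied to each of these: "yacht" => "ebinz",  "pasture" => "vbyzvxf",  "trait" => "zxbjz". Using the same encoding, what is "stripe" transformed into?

The shift depends on letter class: consonant y→e is +6, but vowel a→b is +1. Vowels shift forward by 1 and consonants shift forward by 6.
On stripe: s(cons)+6=y, t(cons)+6=z, r(cons)+6=x, i(vowel)+1=j, p(cons)+6=v, e(vowel)+1=f.

yzxjvf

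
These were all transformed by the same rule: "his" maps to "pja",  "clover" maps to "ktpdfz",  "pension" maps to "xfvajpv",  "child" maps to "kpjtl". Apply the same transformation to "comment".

kpuufvb

The shift depends on letter class: consonant h→p is +8, but vowel i→j is +1. Vowels shift forward by 1 and consonants shift forward by 8.
On comment: c(cons)+8=k, o(vowel)+1=p, m(cons)+8=u, m(cons)+8=u, e(vowel)+1=f, n(cons)+8=v, t(cons)+8=b.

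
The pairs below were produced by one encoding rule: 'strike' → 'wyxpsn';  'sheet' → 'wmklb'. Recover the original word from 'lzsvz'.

humor

In strike: s→w is +4, t→y is +5, r→x is +6, i→p is +7 — the shift increases by 1 each position. Each letter shifts forward by (position + 4), i.e. 4, 5, 6, … — the shift grows by one for each successive letter.
Undoing it on lzsvz: l−4=h, z−5=u, s−6=m, v−7=o, z−8=r.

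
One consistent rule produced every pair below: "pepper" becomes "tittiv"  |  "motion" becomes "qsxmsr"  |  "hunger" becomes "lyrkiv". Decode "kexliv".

gather

Compare letters: p→t is +4, e→i is +4, p→t is +4 — a constant shift. Each letter is shifted forward by 4 in the alphabet (a Caesar shift of +4).
Decoding kexliv: k−4=g, e−4=a, x−4=t, l−4=h, i−4=e, v−4=r.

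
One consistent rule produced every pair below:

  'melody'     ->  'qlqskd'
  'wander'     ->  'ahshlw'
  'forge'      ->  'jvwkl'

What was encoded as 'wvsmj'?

sonic

It's a Vigenère-style cipher with numeric key [4,7,5]: position i shifts by key[i mod 3].
Undoing it on wvsmj: w−4=s, v−7=o, s−5=n, m−4=i, j−7=c.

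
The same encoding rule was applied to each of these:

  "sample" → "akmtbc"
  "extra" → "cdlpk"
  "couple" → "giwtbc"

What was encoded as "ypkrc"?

grade

Each letter's alphabet position (a=0..z=25) is mapped through 11·x+10 mod 26 — an affine cipher.
Undoing it on ypkrc: y(24)→19·(24−10)≡6=g; p(15)→19·(15−10)≡17=r; k(10)→19·(10−10)≡0=a; r(17)→19·(17−10)≡3=d; c(2)→19·(2−10)≡4=e (all mod 26).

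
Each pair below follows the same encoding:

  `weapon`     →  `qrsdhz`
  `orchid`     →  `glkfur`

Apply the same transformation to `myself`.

iohvbp

The output letters match the input read backwards, each shifted +3: weapon reversed is nopaew. Two steps: reverse the string, then apply a Caesar shift of +3.
On myself: reverse → flesym; then shift: f+3=i, l+3=o, e+3=h, s+3=v, y+3=b, m+3=p.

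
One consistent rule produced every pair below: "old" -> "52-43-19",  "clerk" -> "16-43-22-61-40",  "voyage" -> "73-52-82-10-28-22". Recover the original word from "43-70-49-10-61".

lunar

o(#15)→52 and l(#12)→43: differences scale by 3, so n = 3·pos + 7. The formula is n = 3×(alphabet index, a=1) + 7.
Decoding 43-70-49-10-61: 43→(43−7)÷3=12=l, 70→(70−7)÷3=21=u, 49→(49−7)÷3=14=n, 10→(10−7)÷3=1=a, 61→(61−7)÷3=18=r.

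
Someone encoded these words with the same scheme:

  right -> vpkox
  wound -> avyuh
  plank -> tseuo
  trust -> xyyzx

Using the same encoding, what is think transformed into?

It's a Vigenère-style cipher with numeric key [4,7]: position i shifts by key[i mod 2].
On think: t+4=x, h+7=o, i+4=m, n+7=u, k+4=o.

xomuo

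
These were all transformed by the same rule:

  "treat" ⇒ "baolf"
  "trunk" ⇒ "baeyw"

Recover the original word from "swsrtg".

knight

The shift increases by 1 at each position, starting from +8: 8, 9, 10, ….
Undoing it on swsrtg: s−8=k, w−9=n, s−10=i, r−11=g, t−12=h, g−13=t.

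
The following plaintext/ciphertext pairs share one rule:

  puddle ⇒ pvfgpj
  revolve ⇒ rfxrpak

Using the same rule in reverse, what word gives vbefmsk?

The shift increases by 1 at each position, starting from +0: 0, 1, 2, ….
Reversing it on vbefmsk: v−0=v, b−1=a, e−2=c, f−3=c, m−4=i, s−5=n, k−6=e.

vaccine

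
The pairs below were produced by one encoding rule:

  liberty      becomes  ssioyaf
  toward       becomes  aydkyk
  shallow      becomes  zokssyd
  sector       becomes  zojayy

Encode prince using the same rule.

wysujo

The shift depends on letter class: consonant l→s is +7, but vowel i→s is +10. Two shifts are in play — +10 for a/e/i/o/u, +7 for every other letter.
For prince: p(cons)+7=w, r(cons)+7=y, i(vowel)+10=s, n(cons)+7=u, c(cons)+7=j, e(vowel)+10=o.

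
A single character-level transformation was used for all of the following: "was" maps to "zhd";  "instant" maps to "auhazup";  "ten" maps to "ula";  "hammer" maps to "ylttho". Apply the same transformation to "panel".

The output letters match the input read backwards, each shifted +7: was reversed is saw. Read the word backwards and shift each letter +7.
On panel: reverse → lenap; then shift: l+7=s, e+7=l, n+7=u, a+7=h, p+7=w.

sluhw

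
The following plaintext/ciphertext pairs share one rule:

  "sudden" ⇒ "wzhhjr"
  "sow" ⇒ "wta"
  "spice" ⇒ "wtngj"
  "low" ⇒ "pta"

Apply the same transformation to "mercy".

qjvgc

The shift depends on letter class: consonant s→w is +4, but vowel u→z is +5. The rule splits by letter class: vowels +5, consonants +4.
For mercy: m(cons)+4=q, e(vowel)+5=j, r(cons)+4=v, c(cons)+4=g, y(cons)+4=c.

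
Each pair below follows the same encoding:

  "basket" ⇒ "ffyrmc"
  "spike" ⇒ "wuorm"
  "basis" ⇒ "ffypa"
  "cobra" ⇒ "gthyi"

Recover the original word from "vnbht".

rival

In basket: b→f is +4, a→f is +5, s→y is +6, k→r is +7 — the shift increases by 1 each position. The shift increases by 1 at each position, starting from +4: 4, 5, 6, ….
Reversing it on vnbht: v−4=r, n−5=i, b−6=v, h−7=a, t−8=l.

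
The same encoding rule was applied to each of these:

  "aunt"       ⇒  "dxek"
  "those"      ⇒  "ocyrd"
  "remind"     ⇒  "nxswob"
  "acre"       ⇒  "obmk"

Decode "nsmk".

The output letters match the input read backwards, each shifted +10: aunt reversed is tnua. The word is reversed, then every letter is shifted forward by 10.
Undoing it on nsmk: shift back: n−10=d, s−10=i, m−10=c, k−10=a → dica; then reverse → acid.

acid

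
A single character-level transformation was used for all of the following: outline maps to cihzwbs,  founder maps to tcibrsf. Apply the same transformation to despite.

rsgdwhs

Compare letters: o→c is +14, u→i is +14, t→h is +14 — a constant shift. It's a constant shift of +14 (ROT14).
On despite: d+14=r, e+14=s, s+14=g, p+14=d, i+14=w, t+14=h, e+14=s.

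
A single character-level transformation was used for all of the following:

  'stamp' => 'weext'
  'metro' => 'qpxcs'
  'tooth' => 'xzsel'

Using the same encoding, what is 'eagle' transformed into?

ilkwi

The shifts repeat in a cycle of length 2: positions 0,1,… shift by +4, +11, then the pattern repeats.
On eagle: e+4=i, a+11=l, g+4=k, l+11=w, e+4=i.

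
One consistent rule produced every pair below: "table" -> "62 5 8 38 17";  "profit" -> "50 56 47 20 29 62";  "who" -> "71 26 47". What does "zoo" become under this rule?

t(#20)→62 and a(#1)→5: differences scale by 3, so n = 3·pos + 2. The formula is n = 3×(alphabet index, a=1) + 2.
For zoo: z=26→80, o=15→47, o=15→47.

80 47 47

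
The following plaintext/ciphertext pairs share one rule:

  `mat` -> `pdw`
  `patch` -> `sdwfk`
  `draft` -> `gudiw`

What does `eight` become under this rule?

hljkw

Compare letters: m→p is +3, a→d is +3, t→w is +3 — a constant shift. Every letter moves 3 places later in the alphabet, wrapping around z→a.
For eight: e+3=h, i+3=l, g+3=j, h+3=k, t+3=w.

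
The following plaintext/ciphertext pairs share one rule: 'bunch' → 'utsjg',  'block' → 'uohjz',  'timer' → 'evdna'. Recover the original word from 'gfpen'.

haste

b(1)→u(20) and u(20)→t(19) fit y≡15x+5 (mod 26); the inverse of 15 mod 26 is 7. Treating letters as 0–25, the rule is x ↦ 15x + 5 (mod 26).
Reversing it on gfpen: g(6)→7·(6−5)≡7=h; f(5)→7·(5−5)≡0=a; p(15)→7·(15−5)≡18=s; e(4)→7·(4−5)≡19=t; n(13)→7·(13−5)≡4=e (all mod 26).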